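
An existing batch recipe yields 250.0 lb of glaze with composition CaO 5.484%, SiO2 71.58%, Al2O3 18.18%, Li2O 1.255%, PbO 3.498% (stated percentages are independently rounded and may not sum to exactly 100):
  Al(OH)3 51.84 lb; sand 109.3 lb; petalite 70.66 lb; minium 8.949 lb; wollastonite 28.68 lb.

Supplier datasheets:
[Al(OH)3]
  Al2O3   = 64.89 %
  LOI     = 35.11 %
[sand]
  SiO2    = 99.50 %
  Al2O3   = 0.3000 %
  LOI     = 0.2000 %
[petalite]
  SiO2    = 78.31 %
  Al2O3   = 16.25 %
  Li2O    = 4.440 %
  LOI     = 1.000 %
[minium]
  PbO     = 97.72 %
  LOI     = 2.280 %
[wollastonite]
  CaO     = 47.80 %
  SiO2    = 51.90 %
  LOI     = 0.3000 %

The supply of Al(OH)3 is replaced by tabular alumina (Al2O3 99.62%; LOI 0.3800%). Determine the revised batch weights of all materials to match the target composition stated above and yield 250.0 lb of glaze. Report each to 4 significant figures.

Revised batch per 250.0 lb glaze:
  tabular alumina: 33.77 lb
  sand: 109.3 lb
  petalite: 70.66 lb
  minium: 8.949 lb
  wollastonite: 28.68 lb
Total batch = 251.4 lb; LOI loss = 1.344 lb

All internal work holds full precision in all steps; in-progress results are shown, with 4-significant-digit rounding, when written out; each reported value takes just one rounding — the derived quantities, which include yield, totals, net glass mass, ignition loss, five oxide percentages, are carried at full precision, as they appear in either problem or answer, using the weight values per 250.0 lb of glass.
Target masses of each oxide per 250.0 lb glaze:
  CaO: 5.484% × 250.0 = 13.71 lb
  SiO2: 71.58% × 250.0 = 179.0 lb
  Al2O3: 18.18% × 250.0 = 45.45 lb
  Li2O: 1.255% × 250.0 = 3.138 lb
  PbO: 3.498% × 250.0 = 8.745 lb
Per-oxide balance check working from each reported weight, for the quoted basis mass (every target is met by its sum up to rounding of the answer):
  CaO: 28.68·0.4780 = 13.71 lb (target 13.71 lb)
  SiO2: 109.3·0.9950 + 70.66·0.7831 + 28.68·0.5190 = 179.0 lb (target 179.0 lb)
  Al2O3: 33.77·0.9962 + 109.3·0.003000 + 70.66·0.1625 = 45.45 lb (target 45.45 lb)
  Li2O: 70.66·0.04440 = 3.137 lb (target 3.138 lb)
  PbO: 8.949·0.9772 = 8.745 lb (target 8.745 lb)
Auditing the glass mass value: total batch − LOI = 250.0 lb (targets for the oxides total 250.0 lb; stated basis 250.0 lb — rounding explains the deltas).
Summing the batch: Σ batch = 251.4 lb; LOI loss = Σ batch·LOI = 1.344 lb; glass ÷ batch gives a yield of 99.47%.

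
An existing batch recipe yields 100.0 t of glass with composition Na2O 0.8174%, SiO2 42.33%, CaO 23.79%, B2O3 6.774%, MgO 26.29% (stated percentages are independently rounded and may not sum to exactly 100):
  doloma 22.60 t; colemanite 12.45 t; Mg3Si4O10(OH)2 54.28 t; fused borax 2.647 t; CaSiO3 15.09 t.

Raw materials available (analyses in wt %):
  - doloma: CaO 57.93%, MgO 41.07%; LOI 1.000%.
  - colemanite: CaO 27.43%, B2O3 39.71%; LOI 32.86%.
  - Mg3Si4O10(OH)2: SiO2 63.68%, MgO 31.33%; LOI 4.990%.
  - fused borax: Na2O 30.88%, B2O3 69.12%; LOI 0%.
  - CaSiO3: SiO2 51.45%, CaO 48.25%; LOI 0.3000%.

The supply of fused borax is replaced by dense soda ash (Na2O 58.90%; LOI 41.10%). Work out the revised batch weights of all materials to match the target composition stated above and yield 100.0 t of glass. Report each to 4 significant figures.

Revised batch per 100.0 t glass:
  doloma: 21.68 t
  colemanite: 17.06 t
  Mg3Si4O10(OH)2: 55.50 t
  dense soda ash: 1.388 t
  CaSiO3: 13.58 t
Total batch = 109.2 t; LOI loss = 9.203 t

The working math maintains full float precision end to end; intermediates are shown rounded off to 4 significant figures in the working; every reported result carries a single rounding — the derived quantities (five oxide percentages, the yield, net glass mass, the totals, LOI) are re-derived from the weighed amounts at 100.0 t of glass in exact precision, precisely as stated by the question or the answer.
Target masses of each oxide per 100.0 t glass:
  Na2O: 0.8174% × 100.0 = 0.8174 t
  SiO2: 42.33% × 100.0 = 42.33 t
  CaO: 23.79% × 100.0 = 23.79 t
  B2O3: 6.774% × 100.0 = 6.774 t
  MgO: 26.29% × 100.0 = 26.29 t
Mass-balance tally per oxide on the weights just shown, at the basis given (target by target, the sums agree up to rounding of the answer):
  Na2O: 1.388·0.5890 = 0.8175 t (target 0.8174 t)
  SiO2: 55.50·0.6368 + 13.58·0.5145 = 42.33 t (target 42.33 t)
  CaO: 21.68·0.5793 + 17.06·0.2743 + 13.58·0.4825 = 23.79 t (target 23.79 t)
  B2O3: 17.06·0.3971 = 6.775 t (target 6.774 t)
  MgO: 21.68·0.4107 + 55.50·0.3133 = 26.29 t (target 26.29 t)
The glass-mass cross-check: the batch minus its LOI: 100.0 t (the Σ of target masses is 100.0 t; with the basis standing at 100.0 t — deltas are rounding alone).
Batch total: Σ batch = 109.2 t; loss to ignition Σ batch·LOI = 9.203 t; glass ÷ batch gives a yield of 91.57%.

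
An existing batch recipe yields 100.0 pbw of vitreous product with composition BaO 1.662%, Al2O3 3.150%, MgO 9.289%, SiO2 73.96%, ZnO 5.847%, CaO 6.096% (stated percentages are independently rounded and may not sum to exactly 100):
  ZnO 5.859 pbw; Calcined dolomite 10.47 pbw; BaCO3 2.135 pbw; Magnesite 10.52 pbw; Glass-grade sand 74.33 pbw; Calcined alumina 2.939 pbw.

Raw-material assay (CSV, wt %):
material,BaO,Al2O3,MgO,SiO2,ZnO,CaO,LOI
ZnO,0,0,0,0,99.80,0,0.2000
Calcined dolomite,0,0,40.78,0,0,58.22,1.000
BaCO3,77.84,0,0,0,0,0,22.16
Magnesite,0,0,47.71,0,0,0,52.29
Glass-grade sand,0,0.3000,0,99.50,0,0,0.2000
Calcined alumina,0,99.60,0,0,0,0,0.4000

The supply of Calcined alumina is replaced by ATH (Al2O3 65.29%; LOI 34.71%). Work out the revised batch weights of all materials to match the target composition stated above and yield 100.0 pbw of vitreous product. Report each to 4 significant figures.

The whole derivation runs at full float precision in every operation. Values along the way are displayed, rounded to four significant digits, between the steps; each reported value is rounded exactly once; all derived quantities are computed in full float precision (LOI, the six compositions, net glass mass, the totals, the yield) using the weight values per 100.0 pbw of glass as they appear in the problem or answer text.
Target oxide masses per 100.0 pbw vitreous product:
  BaO: 1.662% × 100.0 = 1.662 pbw
  Al2O3: 3.150% × 100.0 = 3.150 pbw
  MgO: 9.289% × 100.0 = 9.289 pbw
  SiO2: 73.96% × 100.0 = 73.96 pbw
  ZnO: 5.847% × 100.0 = 5.847 pbw
  CaO: 6.096% × 100.0 = 6.096 pbw
Balance tally, oxide-wise, applying the batch weights above, versus the basis set out (summed amounts equal target values modulo rounding of the values):
  BaO: 2.135·0.7784 = 1.662 pbw (target 1.662 pbw)
  Al2O3: 74.33·0.003000 + 4.483·0.6529 = 3.150 pbw (target 3.150 pbw)
  MgO: 10.47·0.4078 + 10.52·0.4771 = 9.289 pbw (target 9.289 pbw)
  SiO2: 74.33·0.9950 = 73.96 pbw (target 73.96 pbw)
  ZnO: 5.859·0.9980 = 5.847 pbw (target 5.847 pbw)
  CaO: 10.47·0.5822 = 6.096 pbw (target 6.096 pbw)
Auditing the glass mass value: the batch minus its LOI: 100.0 pbw (summing oxide targets gives 100.0 pbw; basis as stated: 100.0 pbw — any gap is answer rounding).
Batch grand total — Σ batch = 107.8 pbw; the LOI term Σ batch·LOI equals 7.795 pbw; yield: glass divided by total = 92.77%.

Revised batch per 100.0 pbw vitreous product:
  ZnO: 5.859 pbw
  Calcined dolomite: 10.47 pbw
  BaCO3: 2.135 pbw
  Magnesite: 10.52 pbw
  Glass-grade sand: 74.33 pbw
  ATH: 4.483 pbw
Total batch = 107.8 pbw; LOI loss = 7.795 pbw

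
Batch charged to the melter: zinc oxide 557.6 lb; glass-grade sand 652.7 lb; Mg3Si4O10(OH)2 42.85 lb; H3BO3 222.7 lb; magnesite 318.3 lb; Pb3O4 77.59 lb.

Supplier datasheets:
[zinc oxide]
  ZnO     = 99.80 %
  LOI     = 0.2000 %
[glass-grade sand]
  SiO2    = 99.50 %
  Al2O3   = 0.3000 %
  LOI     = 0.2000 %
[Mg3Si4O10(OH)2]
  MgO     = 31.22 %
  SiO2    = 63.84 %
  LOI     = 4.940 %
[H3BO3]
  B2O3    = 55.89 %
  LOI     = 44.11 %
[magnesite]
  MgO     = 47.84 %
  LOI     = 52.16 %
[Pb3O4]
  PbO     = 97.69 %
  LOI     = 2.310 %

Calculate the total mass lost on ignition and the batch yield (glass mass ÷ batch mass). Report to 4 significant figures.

Rounding to four significant digits governs each intermediate as displayed — the working math holds full float precision from start to finish; exactly one rounding goes into every reported result. All derived quantities (totals, net glass mass, the six compositions, LOI, yield) are recomputed from the batch weights at 1601 lb of glass in full float precision, as set out in question or answer.
Each material's LOI contribution:
  zinc oxide: 557.6 × 0.002000 = 1.115 lb
  glass-grade sand: 652.7 × 0.002000 = 1.305 lb
  Mg3Si4O10(OH)2: 42.85 × 0.04940 = 2.117 lb
  H3BO3: 222.7 × 0.4411 = 98.23 lb
  magnesite: 318.3 × 0.5216 = 166.0 lb
  Pb3O4: 77.59 × 0.02310 = 1.792 lb
Total LOI = 270.6 lb
Glass = batch − LOI = 1872 − 270.6 = 1601 lb

LOI loss = 270.6 lb; glass = 1601 lb; yield = 85.54%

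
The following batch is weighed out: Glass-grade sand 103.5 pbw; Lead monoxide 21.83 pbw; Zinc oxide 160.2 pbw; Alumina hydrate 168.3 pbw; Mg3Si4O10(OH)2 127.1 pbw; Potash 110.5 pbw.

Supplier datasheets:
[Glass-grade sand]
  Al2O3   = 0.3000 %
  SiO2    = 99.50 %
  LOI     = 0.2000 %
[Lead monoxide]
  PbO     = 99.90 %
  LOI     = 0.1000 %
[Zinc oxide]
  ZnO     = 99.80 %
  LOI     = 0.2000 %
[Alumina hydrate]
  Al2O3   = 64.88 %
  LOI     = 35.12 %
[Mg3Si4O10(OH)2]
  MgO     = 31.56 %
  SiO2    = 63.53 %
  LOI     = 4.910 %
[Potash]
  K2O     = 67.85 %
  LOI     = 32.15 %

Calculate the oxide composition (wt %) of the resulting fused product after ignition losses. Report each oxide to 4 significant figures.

Mid-chain values are printed (rounded to 4 significant figures) between the steps. The whole derivation maintains full float precision from first step to last — each reported result sees exactly one rounding; derived quantities are carried at full precision (LOI, six oxide percentages, yield, totals, net glass mass) starting from the weights per 590.0 pbw of glass exactly as shown in problem or answer.
Mass of each oxide from the mix:
  Al2O3: 103.5·0.003000 + 168.3·0.6488 = 109.5 pbw
  MgO: 127.1·0.3156 = 40.11 pbw
  PbO: 21.83·0.9990 = 21.81 pbw
  ZnO: 160.2·0.9980 = 159.9 pbw
  SiO2: 103.5·0.9950 + 127.1·0.6353 = 183.7 pbw
  K2O: 110.5·0.6785 = 74.97 pbw
LOI: 103.5·0.002000 + 21.83·0.001000 + 160.2·0.002000 + 168.3·0.3512 + 127.1·0.04910 + 110.5·0.3215 = 101.4 pbw
batch − LOI leaves glass = 691.4 − 101.4 = 590.0 pbw (= Σ oxide masses)
wt % = 100 × oxide mass / glass mass

Glass mass = 590.0 pbw (batch 691.4 − LOI 101.4).
Composition: Al2O3 18.56%, MgO 6.799%, PbO 3.696%, ZnO 27.10%, SiO2 31.14%, K2O 12.71%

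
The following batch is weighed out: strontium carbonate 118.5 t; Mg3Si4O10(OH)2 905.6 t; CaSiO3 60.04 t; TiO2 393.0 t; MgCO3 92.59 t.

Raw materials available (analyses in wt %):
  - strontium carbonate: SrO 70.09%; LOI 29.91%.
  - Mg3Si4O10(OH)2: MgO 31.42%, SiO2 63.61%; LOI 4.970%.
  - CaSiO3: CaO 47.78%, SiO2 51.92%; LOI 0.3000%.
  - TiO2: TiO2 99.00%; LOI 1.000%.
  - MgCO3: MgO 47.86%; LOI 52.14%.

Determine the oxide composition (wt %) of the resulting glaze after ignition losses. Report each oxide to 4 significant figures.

All arithmetic holds exact precision in every operation — intermediates appear rounded to four significant digits when written out — each reported figure undergoes a single rounding — the derived quantities, which include ignition loss, net glass mass, yield, five oxide percentages, totals, are computed at full precision, precisely as stated by either problem or answer, from the batch weights on 1437 t of glass.
Delivered oxide masses:
  MgO: 905.6·0.3142 + 92.59·0.4786 = 328.9 t
  SrO: 118.5·0.7009 = 83.06 t
  TiO2: 393.0·0.9900 = 389.1 t
  CaO: 60.04·0.4778 = 28.69 t
  SiO2: 905.6·0.6361 + 60.04·0.5192 = 607.2 t
LOI: 118.5·0.2991 + 905.6·0.04970 + 60.04·0.003000 + 393.0·0.01000 + 92.59·0.5214 = 132.8 t
batch − LOI leaves glass = 1570 − 132.8 = 1437 t (matching Σ of the oxides)
each wt % is 100 × oxide ÷ glass

Glass mass = 1437 t (batch 1570 − LOI 132.8).
Composition: MgO 22.89%, SrO 5.780%, TiO2 27.08%, CaO 1.996%, SiO2 42.26%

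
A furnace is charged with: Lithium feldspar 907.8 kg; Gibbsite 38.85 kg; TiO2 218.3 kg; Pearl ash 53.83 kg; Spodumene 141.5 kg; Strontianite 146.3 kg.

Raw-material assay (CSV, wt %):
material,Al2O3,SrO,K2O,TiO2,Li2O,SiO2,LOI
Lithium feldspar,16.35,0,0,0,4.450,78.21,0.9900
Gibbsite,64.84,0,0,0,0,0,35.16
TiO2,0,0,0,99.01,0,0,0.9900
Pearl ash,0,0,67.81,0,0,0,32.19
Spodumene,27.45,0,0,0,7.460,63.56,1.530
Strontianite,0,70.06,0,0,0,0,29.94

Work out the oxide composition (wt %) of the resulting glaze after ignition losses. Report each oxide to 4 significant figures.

Working values appear rounded to 4 significant digits between the steps; all internal work maintains exact precision in every operation; exactly one rounding is applied to every reported figure — derived quantities (LOI, six oxide percentages, the yield, glass mass, totals) are recomputed using the weight values per 1418 kg of glass at full float precision precisely as stated by question or answer.
Oxide-by-oxide delivered mass:
  Al2O3: 907.8·0.1635 + 38.85·0.6484 + 141.5·0.2745 = 212.5 kg
  SrO: 146.3·0.7006 = 102.5 kg
  K2O: 53.83·0.6781 = 36.50 kg
  TiO2: 218.3·0.9901 = 216.1 kg
  Li2O: 907.8·0.04450 + 141.5·0.07460 = 50.95 kg
  SiO2: 907.8·0.7821 + 141.5·0.6356 = 799.9 kg
LOI: 907.8·0.009900 + 38.85·0.3516 + 218.3·0.009900 + 53.83·0.3219 + 141.5·0.01530 + 146.3·0.2994 = 88.10 kg
Net of LOI, the glass mass = 1507 − 88.10 = 1418 kg (equal to the oxide-mass sum)
percent by weight: oxide/glass ×100

Glass mass = 1418 kg (batch 1507 − LOI 88.10).
Composition: Al2O3 14.98%, SrO 7.226%, K2O 2.573%, TiO2 15.24%, Li2O 3.592%, SiO2 56.39%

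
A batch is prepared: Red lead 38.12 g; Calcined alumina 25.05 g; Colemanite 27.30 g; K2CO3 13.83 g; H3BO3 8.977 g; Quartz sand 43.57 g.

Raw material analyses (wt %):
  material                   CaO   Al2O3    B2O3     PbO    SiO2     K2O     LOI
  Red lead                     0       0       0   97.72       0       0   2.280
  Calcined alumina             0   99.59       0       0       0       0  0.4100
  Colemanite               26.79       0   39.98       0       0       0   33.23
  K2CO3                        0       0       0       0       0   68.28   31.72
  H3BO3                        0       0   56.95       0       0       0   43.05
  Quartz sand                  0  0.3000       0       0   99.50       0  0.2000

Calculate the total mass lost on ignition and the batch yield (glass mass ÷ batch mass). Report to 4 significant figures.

Working values appear (rounded to 4 significant figures) as written. Exact precision is kept all the way through. Each reported number carries a single rounding. Derived quantities, which include LOI, totals, the yield, six oxide percentages, glass mass, are carried at full precision, exactly as shown in problem or answer, from the weighed amounts for 138.5 g of glass.
Loss on ignition, line by line:
  Red lead: 38.12 × 0.02280 = 0.8691 g
  Calcined alumina: 25.05 × 0.004100 = 0.1027 g
  Colemanite: 27.30 × 0.3323 = 9.072 g
  K2CO3: 13.83 × 0.3172 = 4.387 g
  H3BO3: 8.977 × 0.4305 = 3.865 g
  Quartz sand: 43.57 × 0.002000 = 0.08714 g
Total LOI = 18.38 g
Glass = batch − LOI = 156.8 − 18.38 = 138.5 g

LOI loss = 18.38 g; glass = 138.5 g; yield = 88.28%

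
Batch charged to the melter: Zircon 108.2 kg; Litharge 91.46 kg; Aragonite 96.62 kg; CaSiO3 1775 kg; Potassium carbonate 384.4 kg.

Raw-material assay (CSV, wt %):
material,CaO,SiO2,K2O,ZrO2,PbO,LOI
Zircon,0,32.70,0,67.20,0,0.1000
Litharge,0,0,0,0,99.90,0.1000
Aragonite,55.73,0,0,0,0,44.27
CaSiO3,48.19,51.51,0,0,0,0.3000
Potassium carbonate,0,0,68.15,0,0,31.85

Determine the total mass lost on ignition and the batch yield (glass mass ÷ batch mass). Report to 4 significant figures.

All internal work runs at exact precision at every stage — mid-chain values appear rounded to four significant figures within the worked lines. Every reported result undergoes a single rounding; all derived quantities (net glass mass, the five compositions, the totals, the yield, ignition loss) are recomputed using the weight values on 2285 kg of glass at full float precision as given in question or answer.
Per-material ignition loss:
  Zircon: 108.2 × 0.001000 = 0.1082 kg
  Litharge: 91.46 × 0.001000 = 0.09146 kg
  Aragonite: 96.62 × 0.4427 = 42.77 kg
  CaSiO3: 1775 × 0.003000 = 5.325 kg
  Potassium carbonate: 384.4 × 0.3185 = 122.4 kg
Total LOI = 170.7 kg
Glass = batch − LOI = 2456 − 170.7 = 2285 kg

LOI loss = 170.7 kg; glass = 2285 kg; yield = 93.05%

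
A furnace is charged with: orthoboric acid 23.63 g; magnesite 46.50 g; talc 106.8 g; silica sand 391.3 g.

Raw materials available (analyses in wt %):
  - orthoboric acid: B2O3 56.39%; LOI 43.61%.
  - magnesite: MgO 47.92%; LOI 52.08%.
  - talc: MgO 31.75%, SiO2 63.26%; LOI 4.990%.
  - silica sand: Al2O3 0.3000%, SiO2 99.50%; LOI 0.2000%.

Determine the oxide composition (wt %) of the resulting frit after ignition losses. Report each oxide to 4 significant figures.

All arithmetic carries full float precision from first step to last — working values are shown, rounded to 4 significant digits, on the page — every reported result takes just one rounding. All derived quantities, including yield, the totals, four oxide percentages, ignition loss, glass mass, are computed starting from the weights per 527.6 g of glass in full float precision, as they appear in the problem or answer text.
Mass of each oxide from the mix:
  MgO: 46.50·0.4792 + 106.8·0.3175 = 56.19 g
  Al2O3: 391.3·0.003000 = 1.174 g
  B2O3: 23.63·0.5639 = 13.32 g
  SiO2: 106.8·0.6326 + 391.3·0.9950 = 456.9 g
LOI: 23.63·0.4361 + 46.50·0.5208 + 106.8·0.04990 + 391.3·0.002000 = 40.63 g
Glass mass = batch − LOI = 568.2 − 40.63 = 527.6 g (= Σ oxide masses)
oxide / glass × 100 gives the wt %

Glass mass = 527.6 g (batch 568.2 − LOI 40.63).
Composition: MgO 10.65%, Al2O3 0.2225%, B2O3 2.526%, SiO2 86.60%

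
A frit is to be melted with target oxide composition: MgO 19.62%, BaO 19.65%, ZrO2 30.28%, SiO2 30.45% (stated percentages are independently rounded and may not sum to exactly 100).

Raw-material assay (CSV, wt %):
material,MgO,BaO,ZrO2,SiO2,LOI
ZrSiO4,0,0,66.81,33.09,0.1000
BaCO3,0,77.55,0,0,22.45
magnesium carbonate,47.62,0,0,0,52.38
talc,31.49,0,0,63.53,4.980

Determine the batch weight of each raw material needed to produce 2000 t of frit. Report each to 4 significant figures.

Every computation carries full float precision through the solve; working values appear, rounded to 4 significant figures, in the printout — a single rounding finalizes each reported value. The derived quantities (totals, glass mass, the four compositions, yield, ignition loss) are re-derived from the batch weights at 2000 t of glass at exact precision, as they appear in the problem or answer text.
Target oxide masses per 2000 t frit:
  MgO: 19.62% × 2000 = 392.4 t
  BaO: 19.65% × 2000 = 393.0 t
  ZrO2: 30.28% × 2000 = 605.6 t
  SiO2: 30.45% × 2000 = 609.0 t
A balance pass over the oxides, on the weights just shown, under the basis named above (each sum matches its target mass given rounding of the digits):
  MgO: 502.3·0.4762 + 486.5·0.3149 = 392.4 t (target 392.4 t)
  BaO: 506.8·0.7755 = 393.0 t (target 393.0 t)
  ZrO2: 906.5·0.6681 = 605.6 t (target 605.6 t)
  SiO2: 906.5·0.3309 + 486.5·0.6353 = 609.0 t (target 609.0 t)
Glass mass check: net batch after ignition = 2000 t (targets for the oxides total 2000 t; basis as stated: 2000 t — differing by rounding only).
Batch total: Σ batch = 2402 t; Σ batch·LOI gives LOI loss = 402.0 t; yield = glass ÷ total batch = 83.26%.

Batch per 2000 t frit:
  ZrSiO4: 906.5 t
  BaCO3: 506.8 t
  magnesium carbonate: 502.3 t
  talc: 486.5 t
Total batch = 2402 t; LOI loss = 402.0 t; yield = 83.26%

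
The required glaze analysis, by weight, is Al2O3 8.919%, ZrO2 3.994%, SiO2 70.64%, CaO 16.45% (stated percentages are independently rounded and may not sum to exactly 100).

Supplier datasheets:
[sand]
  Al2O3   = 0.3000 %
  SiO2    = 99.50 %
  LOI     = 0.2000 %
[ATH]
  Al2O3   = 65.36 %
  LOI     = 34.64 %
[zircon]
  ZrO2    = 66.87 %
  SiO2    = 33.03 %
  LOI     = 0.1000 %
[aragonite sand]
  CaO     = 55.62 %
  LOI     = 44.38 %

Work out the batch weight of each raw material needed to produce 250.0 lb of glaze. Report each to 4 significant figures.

Batch per 250.0 lb glaze:
  sand: 172.5 lb
  ATH: 33.32 lb
  zircon: 14.93 lb
  aragonite sand: 73.94 lb
Total batch = 294.7 lb; LOI loss = 44.72 lb; yield = 84.83%

The working math runs at full float precision from start to finish; working values are displayed, rounded to four significant digits, between the steps; each reported figure is rounded a single time. All derived quantities are carried starting from the weights on 250.0 lb of glass in exact precision (the totals, four oxide percentages, ignition loss, glass mass, yield) as quoted within problem or answer.
Per-oxide target masses for 250.0 lb glaze:
  Al2O3: 8.919% × 250.0 = 22.30 lb
  ZrO2: 3.994% × 250.0 = 9.985 lb
  SiO2: 70.64% × 250.0 = 176.6 lb
  CaO: 16.45% × 250.0 = 41.12 lb
Sums-versus-targets review using the reported weights, under the basis named above (target by target, the sums agree up to rounding of the answer):
  Al2O3: 172.5·0.003000 + 33.32·0.6536 = 22.30 lb (target 22.30 lb)
  ZrO2: 14.93·0.6687 = 9.984 lb (target 9.985 lb)
  SiO2: 172.5·0.9950 + 14.93·0.3303 = 176.6 lb (target 176.6 lb)
  CaO: 73.94·0.5562 = 41.13 lb (target 41.12 lb)
The glass-mass cross-check: net batch after ignition = 250.0 lb (the targets, summed, come to 250.0 lb; the stated basis being 250.0 lb — a pure rounding effect).
Adding the batch up: Σ batch = 294.7 lb; ignition loss, Σ(batch × LOI) = 44.72 lb; glass ÷ batch gives a yield of 84.83%.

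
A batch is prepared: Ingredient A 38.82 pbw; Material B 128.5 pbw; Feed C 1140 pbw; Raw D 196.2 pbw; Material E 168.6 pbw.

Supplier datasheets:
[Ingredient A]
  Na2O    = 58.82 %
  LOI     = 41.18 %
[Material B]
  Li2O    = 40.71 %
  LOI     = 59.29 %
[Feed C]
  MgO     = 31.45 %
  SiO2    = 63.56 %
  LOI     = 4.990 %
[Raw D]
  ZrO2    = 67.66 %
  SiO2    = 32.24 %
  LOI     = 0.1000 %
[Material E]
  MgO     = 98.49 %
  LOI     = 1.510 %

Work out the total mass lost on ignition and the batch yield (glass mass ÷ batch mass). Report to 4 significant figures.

LOI loss = 151.8 pbw; glass = 1520 pbw; yield = 90.92%

Each numeric step carries full precision from first step to last. Mid-chain values are displayed, rounded to 4 significant figures, between the steps; every reported value takes exactly one rounding; derived quantities are carried in full float precision (yield, glass mass, ignition loss, the five compositions, the totals) using the weight values on 1520 pbw of glass, as written in either problem or answer.
Loss on ignition, line by line:
  Ingredient A: 38.82 × 0.4118 = 15.99 pbw
  Material B: 128.5 × 0.5929 = 76.19 pbw
  Feed C: 1140 × 0.04990 = 56.89 pbw
  Raw D: 196.2 × 0.001000 = 0.1962 pbw
  Material E: 168.6 × 0.01510 = 2.546 pbw
Total LOI = 151.8 pbw
Glass = batch − LOI = 1672 − 151.8 = 1520 pbw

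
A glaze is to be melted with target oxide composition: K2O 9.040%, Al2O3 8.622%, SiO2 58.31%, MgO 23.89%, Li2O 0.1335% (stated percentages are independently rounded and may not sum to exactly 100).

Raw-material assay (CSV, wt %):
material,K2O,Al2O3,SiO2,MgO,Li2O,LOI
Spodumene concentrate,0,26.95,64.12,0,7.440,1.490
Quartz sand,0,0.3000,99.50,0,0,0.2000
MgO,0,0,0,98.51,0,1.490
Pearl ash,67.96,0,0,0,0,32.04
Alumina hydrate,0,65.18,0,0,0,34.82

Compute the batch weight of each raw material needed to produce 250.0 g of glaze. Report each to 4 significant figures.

Batch per 250.0 g glaze:
  Spodumene concentrate: 4.486 g
  Quartz sand: 143.6 g
  MgO: 60.63 g
  Pearl ash: 33.25 g
  Alumina hydrate: 30.55 g
Total batch = 272.5 g; LOI loss = 22.55 g; yield = 91.73%

All internal work keeps exact precision in every operation — working values are printed rounded to four significant figures as written — each reported value sees exactly one rounding. The derived quantities, including five oxide percentages, ignition loss, totals, glass mass, the yield, are carried starting from the weights per 250.0 g of glass at full float precision exactly as printed in problem or answer.
Oxide-by-oxide targets in 250.0 g glaze:
  K2O: 9.040% × 250.0 = 22.60 g
  Al2O3: 8.622% × 250.0 = 21.56 g
  SiO2: 58.31% × 250.0 = 145.8 g
  MgO: 23.89% × 250.0 = 59.72 g
  Li2O: 0.1335% × 250.0 = 0.3338 g
Checking each oxide sum per the reported batch figures, relative to the basis at hand (every target is met by its sum exact up to rounding of places):
  K2O: 33.25·0.6796 = 22.60 g (target 22.60 g)
  Al2O3: 4.486·0.2695 + 143.6·0.003000 + 30.55·0.6518 = 21.55 g (target 21.56 g)
  SiO2: 4.486·0.6412 + 143.6·0.9950 = 145.8 g (target 145.8 g)
  MgO: 60.63·0.9851 = 59.73 g (target 59.72 g)
  Li2O: 4.486·0.07440 = 0.3338 g (target 0.3338 g)
The glass-mass cross-check: whole batch net of LOI = 250.0 g (per-oxide target masses sum to 250.0 g; the stated basis being 250.0 g — gaps are rounding artifacts).
Adding the batch up: Σ batch = 272.5 g; LOI removed, Σ of batch·LOI: 22.55 g; yield, glass over the total, = 91.73%.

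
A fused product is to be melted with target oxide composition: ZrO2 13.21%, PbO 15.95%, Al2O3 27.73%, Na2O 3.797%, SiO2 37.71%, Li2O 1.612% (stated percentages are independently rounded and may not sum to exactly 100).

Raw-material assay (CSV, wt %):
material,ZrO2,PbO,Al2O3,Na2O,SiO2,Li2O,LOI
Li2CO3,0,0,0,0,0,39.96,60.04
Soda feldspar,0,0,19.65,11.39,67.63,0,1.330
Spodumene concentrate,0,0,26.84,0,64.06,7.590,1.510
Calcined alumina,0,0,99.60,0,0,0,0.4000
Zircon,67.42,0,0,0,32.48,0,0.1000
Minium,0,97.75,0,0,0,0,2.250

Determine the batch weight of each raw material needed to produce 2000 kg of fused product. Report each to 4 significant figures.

The working math maintains full precision end to end. In-progress results are displayed (rounded to 4 significant figures) in the printout. Each reported number is rounded exactly once. Derived quantities (six oxide percentages, yield, glass mass, the totals, LOI) are computed from the weighed amounts at 2000 kg of glass at exact precision, as written in problem or answer.
The oxide mass targets at 2000 kg fused product:
  ZrO2: 13.21% × 2000 = 264.2 kg
  PbO: 15.95% × 2000 = 319.0 kg
  Al2O3: 27.73% × 2000 = 554.6 kg
  Na2O: 3.797% × 2000 = 75.94 kg
  SiO2: 37.71% × 2000 = 754.2 kg
  Li2O: 1.612% × 2000 = 32.24 kg
A balance pass over the oxides, with the batch weights as given, under the basis named above (target by target, the sums agree modulo rounding of the values):
  ZrO2: 391.9·0.6742 = 264.2 kg (target 264.2 kg)
  PbO: 326.3·0.9775 = 319.0 kg (target 319.0 kg)
  Al2O3: 666.7·0.1965 + 274.8·0.2684 + 351.2·0.9960 = 554.6 kg (target 554.6 kg)
  Na2O: 666.7·0.1139 = 75.94 kg (target 75.94 kg)
  SiO2: 666.7·0.6763 + 274.8·0.6406 + 391.9·0.3248 = 754.2 kg (target 754.2 kg)
  Li2O: 28.49·0.3996 + 274.8·0.07590 = 32.24 kg (target 32.24 kg)
Glass-mass closure: batch Σ − ignition loss = 2000 kg (the Σ of target masses is 2000 kg; the stated basis being 2000 kg — a pure rounding effect).
Total batch = Σ batch = 2039 kg; ignition loss, Σ(batch × LOI) = 39.26 kg; the yield ratio, glass ÷ batch: 98.07%.

Batch per 2000 kg fused product:
  Li2CO3: 28.49 kg
  Soda feldspar: 666.7 kg
  Spodumene concentrate: 274.8 kg
  Calcined alumina: 351.2 kg
  Zircon: 391.9 kg
  Minium: 326.3 kg
Total batch = 2039 kg; LOI loss = 39.26 kg; yield = 98.07%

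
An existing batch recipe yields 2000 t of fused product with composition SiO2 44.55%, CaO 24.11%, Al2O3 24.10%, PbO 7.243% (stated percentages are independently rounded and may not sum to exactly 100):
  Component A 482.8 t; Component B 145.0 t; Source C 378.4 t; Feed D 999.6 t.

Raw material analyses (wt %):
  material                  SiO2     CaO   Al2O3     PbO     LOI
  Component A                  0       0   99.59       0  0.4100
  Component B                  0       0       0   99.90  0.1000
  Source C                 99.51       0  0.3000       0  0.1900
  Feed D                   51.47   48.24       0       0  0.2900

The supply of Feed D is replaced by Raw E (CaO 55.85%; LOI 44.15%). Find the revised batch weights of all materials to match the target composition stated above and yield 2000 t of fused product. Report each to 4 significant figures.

Revised batch per 2000 t fused product:
  Component A: 481.3 t
  Component B: 145.0 t
  Source C: 895.4 t
  Raw E: 863.4 t
Total batch = 2385 t; LOI loss = 385.0 t

Exact precision is carried through every step — values along the way are displayed rounded to 4 significant digits within the worked lines — a single rounding produces every reported result — the derived quantities, which include the four compositions, glass mass, the yield, the totals, ignition loss, are re-derived in full precision, exactly as shown in the problem or answer text, using the weight values at 2000 t of glass.
Target masses of each oxide per 2000 t fused product:
  SiO2: 44.55% × 2000 = 891.0 t
  CaO: 24.11% × 2000 = 482.2 t
  Al2O3: 24.10% × 2000 = 482.0 t
  PbO: 7.243% × 2000 = 144.9 t
A balance pass over the oxides, per the reported batch figures, under the basis named above (sums match the target masses net of answer rounding effects):
  SiO2: 895.4·0.9951 = 891.0 t (target 891.0 t)
  CaO: 863.4·0.5585 = 482.2 t (target 482.2 t)
  Al2O3: 481.3·0.9959 + 895.4·0.003000 = 482.0 t (target 482.0 t)
  PbO: 145.0·0.9990 = 144.9 t (target 144.9 t)
Glass mass check: total batch − LOI = 2000 t (the Σ of target masses is 2000 t; against the stated basis, 2000 t — gaps are rounding artifacts).
Adding the batch up: Σ batch = 2385 t; loss to ignition Σ batch·LOI = 385.0 t; glass ÷ batch gives a yield of 83.86%.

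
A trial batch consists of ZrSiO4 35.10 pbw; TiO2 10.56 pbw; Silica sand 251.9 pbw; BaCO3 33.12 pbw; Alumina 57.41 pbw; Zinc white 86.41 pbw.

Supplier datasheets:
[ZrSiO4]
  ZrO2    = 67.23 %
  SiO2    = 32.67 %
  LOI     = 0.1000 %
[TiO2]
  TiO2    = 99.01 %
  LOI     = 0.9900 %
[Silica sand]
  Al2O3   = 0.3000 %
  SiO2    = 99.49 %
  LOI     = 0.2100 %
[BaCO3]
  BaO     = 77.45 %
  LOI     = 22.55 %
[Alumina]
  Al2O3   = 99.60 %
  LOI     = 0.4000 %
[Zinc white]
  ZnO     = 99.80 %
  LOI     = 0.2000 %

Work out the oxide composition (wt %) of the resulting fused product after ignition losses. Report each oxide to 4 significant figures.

Glass mass = 466.0 pbw (batch 474.5 − LOI 8.540).
Composition: ZnO 18.51%, Al2O3 12.43%, ZrO2 5.064%, TiO2 2.244%, SiO2 56.25%, BaO 5.505%

All arithmetic holds full precision end to end; mid-chain values are shown rounded to 4 significant digits within the worked lines. Every reported number takes exactly one rounding — derived quantities (LOI, the six compositions, net glass mass, the totals, yield) are rebuilt from the batch weights for 466.0 pbw of glass in full precision, exactly as printed in the problem or the answer.
Oxide masses out of the charge:
  ZnO: 86.41·0.9980 = 86.24 pbw
  Al2O3: 251.9·0.003000 + 57.41·0.9960 = 57.94 pbw
  ZrO2: 35.10·0.6723 = 23.60 pbw
  TiO2: 10.56·0.9901 = 10.46 pbw
  SiO2: 35.10·0.3267 + 251.9·0.9949 = 262.1 pbw
  BaO: 33.12·0.7745 = 25.65 pbw
LOI: 35.10·0.001000 + 10.56·0.009900 + 251.9·0.002100 + 33.12·0.2255 + 57.41·0.004000 + 86.41·0.002000 = 8.540 pbw
batch − LOI leaves glass = 474.5 − 8.540 = 466.0 pbw (equal to the oxide-mass sum)
wt % = oxide mass / glass mass × 100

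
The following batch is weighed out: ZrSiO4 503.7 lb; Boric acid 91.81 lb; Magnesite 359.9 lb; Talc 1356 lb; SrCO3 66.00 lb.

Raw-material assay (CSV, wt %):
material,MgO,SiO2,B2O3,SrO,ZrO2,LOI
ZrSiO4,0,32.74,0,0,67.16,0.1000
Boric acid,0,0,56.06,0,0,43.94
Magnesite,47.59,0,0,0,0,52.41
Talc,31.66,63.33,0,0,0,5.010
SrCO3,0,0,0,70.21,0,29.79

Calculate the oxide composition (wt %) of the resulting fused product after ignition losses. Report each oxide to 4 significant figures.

All internal work holds full precision end to end — values along the way appear rounded to 4 significant figures within the worked lines; every reported number carries a single rounding — the derived quantities are rebuilt at exact precision (the yield, net glass mass, five oxide percentages, the totals, LOI) using the weight values per 2060 lb of glass as written in either problem or answer.
Oxide-by-oxide delivered mass:
  MgO: 359.9·0.4759 + 1356·0.3166 = 600.6 lb
  SiO2: 503.7·0.3274 + 1356·0.6333 = 1024 lb
  B2O3: 91.81·0.5606 = 51.47 lb
  SrO: 66.00·0.7021 = 46.34 lb
  ZrO2: 503.7·0.6716 = 338.3 lb
LOI: 503.7·0.001000 + 91.81·0.4394 + 359.9·0.5241 + 1356·0.05010 + 66.00·0.2979 = 317.1 lb
Glass mass = batch − LOI = 2377 − 317.1 = 2060 lb (the oxide masses sum to this)
wt %: oxide over glass, times 100

Glass mass = 2060 lb (batch 2377 − LOI 317.1).
Composition: MgO 29.15%, SiO2 49.68%, B2O3 2.498%, SrO 2.249%, ZrO2 16.42%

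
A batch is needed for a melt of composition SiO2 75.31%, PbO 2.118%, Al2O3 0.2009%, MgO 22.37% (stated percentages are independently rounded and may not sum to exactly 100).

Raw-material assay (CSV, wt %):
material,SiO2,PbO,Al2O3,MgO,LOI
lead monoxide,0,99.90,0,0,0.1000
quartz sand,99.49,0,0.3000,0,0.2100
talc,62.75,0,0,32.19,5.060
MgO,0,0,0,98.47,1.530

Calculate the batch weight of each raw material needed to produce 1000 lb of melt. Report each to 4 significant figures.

Batch per 1000 lb melt:
  lead monoxide: 21.20 lb
  quartz sand: 669.7 lb
  talc: 138.4 lb
  MgO: 181.9 lb
Total batch = 1011 lb; LOI loss = 11.21 lb; yield = 98.89%

Working values are displayed (rounded to four significant digits) within the worked lines — the working math runs at full float precision from first step to last. Every reported result takes exactly one rounding; derived quantities (the yield, four oxide percentages, ignition loss, totals, net glass mass) are re-derived in exact precision from the weighed amounts per 1000 lb of glass as given in the question or the answer.
Oxide mass targets, per 1000 lb melt:
  SiO2: 75.31% × 1000 = 753.1 lb
  PbO: 2.118% × 1000 = 21.18 lb
  Al2O3: 0.2009% × 1000 = 2.009 lb
  MgO: 22.37% × 1000 = 223.7 lb
Checking each oxide sum on the weights just shown, versus the basis set out (sums match the target masses once rounding is allowed for):
  SiO2: 669.7·0.9949 + 138.4·0.6275 = 753.1 lb (target 753.1 lb)
  PbO: 21.20·0.9990 = 21.18 lb (target 21.18 lb)
  Al2O3: 669.7·0.003000 = 2.009 lb (target 2.009 lb)
  MgO: 138.4·0.3219 + 181.9·0.9847 = 223.7 lb (target 223.7 lb)
Mass balance on the glass: total batch − LOI = 1000 lb (summing oxide targets gives 1000 lb; the stated basis being 1000 lb — deltas are rounding alone).
Whole-batch sum: Σ batch = 1011 lb; the LOI term Σ batch·LOI equals 11.21 lb; yield = glass ÷ total batch = 98.89%.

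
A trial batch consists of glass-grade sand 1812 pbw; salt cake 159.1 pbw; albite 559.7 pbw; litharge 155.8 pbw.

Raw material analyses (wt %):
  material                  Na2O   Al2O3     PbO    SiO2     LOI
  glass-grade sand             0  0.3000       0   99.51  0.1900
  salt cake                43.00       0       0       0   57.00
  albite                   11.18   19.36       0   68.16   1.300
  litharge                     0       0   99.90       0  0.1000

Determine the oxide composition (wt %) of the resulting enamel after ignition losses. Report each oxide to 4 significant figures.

Glass mass = 2585 pbw (batch 2687 − LOI 101.6).
Composition: Na2O 5.067%, Al2O3 4.402%, PbO 6.021%, SiO2 84.51%

Working values are printed rounded to four significant figures alongside each step. All internal work runs at exact precision through every step. A single rounding produces every reported figure — all derived quantities are computed from the batch weights per 2585 pbw of glass at exact precision (the four compositions, totals, LOI, the yield, net glass mass) as written in either problem or answer.
Delivered oxide masses:
  Na2O: 159.1·0.4300 + 559.7·0.1118 = 131.0 pbw
  Al2O3: 1812·0.003000 + 559.7·0.1936 = 113.8 pbw
  PbO: 155.8·0.9990 = 155.6 pbw
  SiO2: 1812·0.9951 + 559.7·0.6816 = 2185 pbw
LOI: 1812·0.001900 + 159.1·0.5700 + 559.7·0.01300 + 155.8·0.001000 = 101.6 pbw
Glass mass = batch − LOI = 2687 − 101.6 = 2585 pbw (= the summed oxide contributions)
percent by weight: oxide/glass ×100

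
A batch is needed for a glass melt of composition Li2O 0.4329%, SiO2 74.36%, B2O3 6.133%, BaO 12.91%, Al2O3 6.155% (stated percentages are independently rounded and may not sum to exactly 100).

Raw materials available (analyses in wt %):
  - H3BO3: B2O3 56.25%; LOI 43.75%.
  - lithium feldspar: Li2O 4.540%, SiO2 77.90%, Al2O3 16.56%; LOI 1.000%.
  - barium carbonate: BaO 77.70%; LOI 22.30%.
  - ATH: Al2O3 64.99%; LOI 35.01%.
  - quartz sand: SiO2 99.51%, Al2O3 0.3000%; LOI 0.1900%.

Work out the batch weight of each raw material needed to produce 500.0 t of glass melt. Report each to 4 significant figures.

Batch per 500.0 t glass melt:
  H3BO3: 54.52 t
  lithium feldspar: 47.68 t
  barium carbonate: 83.08 t
  ATH: 33.65 t
  quartz sand: 336.3 t
Total batch = 555.2 t; LOI loss = 55.28 t; yield = 90.04%

Working values are printed with 4-significant-digit rounding as written; all arithmetic keeps full float precision throughout — each reported value is rounded only once. Derived quantities are re-derived from the weighed amounts for 500.0 t of glass at full precision (totals, the yield, five oxide percentages, glass mass, LOI) as given in problem or answer.
Per-oxide target masses for 500.0 t glass melt:
  Li2O: 0.4329% × 500.0 = 2.165 t
  SiO2: 74.36% × 500.0 = 371.8 t
  B2O3: 6.133% × 500.0 = 30.66 t
  BaO: 12.91% × 500.0 = 64.55 t
  Al2O3: 6.155% × 500.0 = 30.78 t
Checking each oxide sum using the reported weights, per the basis as stated (each sum matches its target mass exact up to rounding of places):
  Li2O: 47.68·0.04540 = 2.165 t (target 2.165 t)
  SiO2: 47.68·0.7790 + 336.3·0.9951 = 371.8 t (target 371.8 t)
  B2O3: 54.52·0.5625 = 30.67 t (target 30.66 t)
  BaO: 83.08·0.7770 = 64.55 t (target 64.55 t)
  Al2O3: 47.68·0.1656 + 33.65·0.6499 + 336.3·0.003000 = 30.77 t (target 30.78 t)
Glass mass check: batch Σ − ignition loss = 500.0 t (the Σ of target masses is 500.0 t; stated basis 500.0 t — rounding explains the deltas).
Batch total: Σ batch = 555.2 t; ignition loss, Σ(batch × LOI) = 55.28 t; the yield ratio, glass ÷ batch: 90.04%.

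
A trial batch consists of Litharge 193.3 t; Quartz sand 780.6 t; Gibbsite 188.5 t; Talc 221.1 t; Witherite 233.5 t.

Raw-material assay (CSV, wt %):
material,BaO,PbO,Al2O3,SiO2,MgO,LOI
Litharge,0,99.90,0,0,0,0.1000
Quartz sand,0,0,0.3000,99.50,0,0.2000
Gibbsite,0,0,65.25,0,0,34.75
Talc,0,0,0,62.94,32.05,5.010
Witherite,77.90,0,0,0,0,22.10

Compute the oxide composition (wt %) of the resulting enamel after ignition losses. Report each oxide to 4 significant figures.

In-progress results are printed with 4-significant-digit rounding in the printout. All arithmetic keeps exact precision end to end. Each reported number sees exactly one rounding — derived quantities (LOI, the five compositions, net glass mass, the totals, yield) are rebuilt from the batch weights for 1487 t of glass in full precision, exactly as printed in the problem or the answer.
Oxide masses out of the charge:
  BaO: 233.5·0.7790 = 181.9 t
  PbO: 193.3·0.9990 = 193.1 t
  Al2O3: 780.6·0.003000 + 188.5·0.6525 = 125.3 t
  SiO2: 780.6·0.9950 + 221.1·0.6294 = 915.9 t
  MgO: 221.1·0.3205 = 70.86 t
LOI: 193.3·0.001000 + 780.6·0.002000 + 188.5·0.3475 + 221.1·0.05010 + 233.5·0.2210 = 129.9 t
batch − LOI leaves glass = 1617 − 129.9 = 1487 t (equal to the oxide-mass sum)
wt % = 100 × oxide mass / glass mass

Glass mass = 1487 t (batch 1617 − LOI 129.9).
Composition: BaO 12.23%, PbO 12.99%, Al2O3 8.429%, SiO2 61.59%, MgO 4.765%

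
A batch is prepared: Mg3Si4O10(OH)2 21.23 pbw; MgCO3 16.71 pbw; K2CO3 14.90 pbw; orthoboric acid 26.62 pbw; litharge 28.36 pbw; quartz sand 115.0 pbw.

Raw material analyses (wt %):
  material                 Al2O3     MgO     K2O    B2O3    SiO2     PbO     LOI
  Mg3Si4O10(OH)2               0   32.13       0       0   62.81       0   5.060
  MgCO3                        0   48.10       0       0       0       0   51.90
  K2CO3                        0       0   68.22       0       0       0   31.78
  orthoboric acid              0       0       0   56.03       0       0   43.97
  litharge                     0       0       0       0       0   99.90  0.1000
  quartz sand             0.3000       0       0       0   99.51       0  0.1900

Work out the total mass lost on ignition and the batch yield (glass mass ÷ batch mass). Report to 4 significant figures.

LOI loss = 26.43 pbw; glass = 196.4 pbw; yield = 88.14%

Working values are printed rounded to 4 significant figures in the printout — the whole derivation carries full float precision from first step to last — each reported number is rounded just once. The derived quantities (the totals, six oxide percentages, ignition loss, net glass mass, yield) are carried at full float precision using the weight values for 196.4 pbw of glass, exactly as shown in either problem or answer.
Ignition loss by material:
  Mg3Si4O10(OH)2: 21.23 × 0.05060 = 1.074 pbw
  MgCO3: 16.71 × 0.5190 = 8.672 pbw
  K2CO3: 14.90 × 0.3178 = 4.735 pbw
  orthoboric acid: 26.62 × 0.4397 = 11.70 pbw
  litharge: 28.36 × 0.001000 = 0.02836 pbw
  quartz sand: 115.0 × 0.001900 = 0.2185 pbw
Total LOI = 26.43 pbw
Glass = batch − LOI = 222.8 − 26.43 = 196.4 pbw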